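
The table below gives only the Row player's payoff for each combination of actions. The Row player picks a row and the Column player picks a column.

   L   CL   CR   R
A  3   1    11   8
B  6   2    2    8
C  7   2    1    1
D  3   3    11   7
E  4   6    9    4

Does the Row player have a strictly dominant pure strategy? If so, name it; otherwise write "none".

none

A fails to dominate B at L (3<6).
B fails to dominate A at CR (2<11).
C fails to dominate A at CR (1<11).
D fails to dominate A at L (3=3).
E fails to dominate A at CR (9<11).
No single strategy dominates all the others.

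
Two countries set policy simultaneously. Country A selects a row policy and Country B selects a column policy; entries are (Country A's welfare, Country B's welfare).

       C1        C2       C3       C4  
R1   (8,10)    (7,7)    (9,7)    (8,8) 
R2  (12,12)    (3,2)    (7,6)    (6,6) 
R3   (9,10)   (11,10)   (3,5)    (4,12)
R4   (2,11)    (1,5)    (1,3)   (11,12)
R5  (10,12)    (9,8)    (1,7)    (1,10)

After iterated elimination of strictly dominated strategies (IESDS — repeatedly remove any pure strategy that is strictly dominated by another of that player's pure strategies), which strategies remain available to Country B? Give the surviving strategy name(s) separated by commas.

Country B's strategy C2 is strictly dominated by C4 (R1: 8>7, R2: 6>2, R3: 12>10, R4: 12>5, R5: 10>8) and is removed.
For Country A, R2 strictly dominates R3 on the remaining columns (C1: 12>9, C3: 7>3, C4: 6>4); eliminate R3.
For Country A, R2 strictly dominates R5 on the remaining columns (C1: 12>10, C3: 7>1, C4: 6>1); eliminate R5.
Country B's strategy C3 is strictly dominated by C1 (R1: 10>7, R2: 12>6, R4: 11>3) and is removed.
Among the remaining strategies, none is strictly dominated by another pure strategy of the same player, so the elimination stops.
Surviving strategies — Country A: {R1, R2, R4}; Country B: {C1, C4}.

C1, C4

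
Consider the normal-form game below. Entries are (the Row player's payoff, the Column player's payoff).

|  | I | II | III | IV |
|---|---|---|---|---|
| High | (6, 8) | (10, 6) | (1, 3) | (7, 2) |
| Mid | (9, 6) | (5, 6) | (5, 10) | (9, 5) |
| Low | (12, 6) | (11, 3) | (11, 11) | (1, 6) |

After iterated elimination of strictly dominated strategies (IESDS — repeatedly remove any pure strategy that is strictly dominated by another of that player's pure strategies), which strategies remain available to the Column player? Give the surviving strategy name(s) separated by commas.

III

Column IV is eliminated: III beats it against every remaining row (High: 3>2, Mid: 10>5, Low: 11>6).
The Row player's strategy High is strictly dominated by Low (I: 12>6, II: 11>10, III: 11>1) and is removed.
The Row player's strategy Mid is strictly dominated by Low (I: 12>9, II: 11>5, III: 11>5) and is removed.
The Column player's strategy I is strictly dominated by III (Low: 11>6) and is removed.
Column II is eliminated: III beats it against every remaining row (Low: 11>3).
Among the remaining strategies, none is strictly dominated by another pure strategy of the same player, so the elimination stops.
Surviving strategies — the Row player: {Low}; the Column player: {III}.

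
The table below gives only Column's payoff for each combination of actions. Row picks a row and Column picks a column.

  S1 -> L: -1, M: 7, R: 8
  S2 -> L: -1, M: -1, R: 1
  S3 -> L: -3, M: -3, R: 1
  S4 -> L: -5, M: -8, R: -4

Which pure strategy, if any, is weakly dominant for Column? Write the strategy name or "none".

R vs L: S1: 8>-1, S2: 1>-1, S3: 1>-3, S4: -4>-5.
R vs M: S1: 8>7, S2: 1>-1, S3: 1>-3, S4: -4>-8.
R is at least as good as every other strategy against every opponent action, so it is weakly dominant.

R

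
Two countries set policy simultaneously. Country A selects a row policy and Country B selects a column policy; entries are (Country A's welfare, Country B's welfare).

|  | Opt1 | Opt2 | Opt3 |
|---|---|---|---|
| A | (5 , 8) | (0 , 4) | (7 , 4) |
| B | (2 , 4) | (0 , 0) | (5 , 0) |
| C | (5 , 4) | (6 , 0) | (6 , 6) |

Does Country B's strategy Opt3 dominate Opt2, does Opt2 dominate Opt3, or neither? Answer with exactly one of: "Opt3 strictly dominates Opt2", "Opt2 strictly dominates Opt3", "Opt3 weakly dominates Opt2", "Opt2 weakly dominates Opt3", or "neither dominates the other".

Opt3 weakly dominates Opt2

Compare Opt3 to Opt2 across each opponent action: A: 4=4, B: 0=0, C: 6>0.
Opt3 is at least as good everywhere and strictly better somewhere (tied only at A, B), so Opt3 weakly but not strictly dominates Opt2.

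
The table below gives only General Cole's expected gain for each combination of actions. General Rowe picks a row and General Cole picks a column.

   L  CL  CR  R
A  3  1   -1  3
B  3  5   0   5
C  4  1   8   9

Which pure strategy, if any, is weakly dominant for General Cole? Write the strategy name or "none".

R vs L: A: 3=3, B: 5>3, C: 9>4.
R vs CL: A: 3>1, B: 5=5, C: 9>1.
R vs CR: A: 3>-1, B: 5>0, C: 9>8.
R is at least as good as every other strategy against every opponent action, so it is weakly dominant.

R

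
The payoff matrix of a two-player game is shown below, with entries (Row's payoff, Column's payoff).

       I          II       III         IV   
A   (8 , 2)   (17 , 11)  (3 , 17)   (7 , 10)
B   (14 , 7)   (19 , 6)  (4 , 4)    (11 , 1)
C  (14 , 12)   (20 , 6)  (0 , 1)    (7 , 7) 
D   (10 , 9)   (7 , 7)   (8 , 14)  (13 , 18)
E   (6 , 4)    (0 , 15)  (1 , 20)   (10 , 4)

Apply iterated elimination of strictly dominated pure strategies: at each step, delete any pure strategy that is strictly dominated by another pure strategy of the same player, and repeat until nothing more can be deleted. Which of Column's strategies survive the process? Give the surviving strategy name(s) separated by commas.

Row A is eliminated: B beats it against every remaining column (I: 14>8, II: 19>17, III: 4>3, IV: 11>7).
Row's strategy E is strictly dominated by B (I: 14>6, II: 19>0, III: 4>1, IV: 11>10) and is removed.
Column's strategy II is strictly dominated by I (B: 7>6, C: 12>6, D: 9>7) and is removed.
Among the remaining strategies, none is strictly dominated by another pure strategy of the same player, so the elimination stops.
Surviving strategies — Row: {B, C, D}; Column: {I, III, IV}.

I, III, IV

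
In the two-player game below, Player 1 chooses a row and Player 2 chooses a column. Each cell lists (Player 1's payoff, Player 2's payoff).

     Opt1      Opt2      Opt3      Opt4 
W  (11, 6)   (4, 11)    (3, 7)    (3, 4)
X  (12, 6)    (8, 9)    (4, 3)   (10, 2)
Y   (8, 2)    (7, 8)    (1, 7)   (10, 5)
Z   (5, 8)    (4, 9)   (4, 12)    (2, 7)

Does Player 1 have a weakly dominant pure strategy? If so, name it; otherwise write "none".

X

X vs W: Opt1: 12>11, Opt2: 8>4, Opt3: 4>3, Opt4: 10>3.
X vs Y: Opt1: 12>8, Opt2: 8>7, Opt3: 4>1, Opt4: 10=10.
X vs Z: Opt1: 12>5, Opt2: 8>4, Opt3: 4=4, Opt4: 10>2.
X is at least as good as every other strategy against every opponent action, so it is weakly dominant.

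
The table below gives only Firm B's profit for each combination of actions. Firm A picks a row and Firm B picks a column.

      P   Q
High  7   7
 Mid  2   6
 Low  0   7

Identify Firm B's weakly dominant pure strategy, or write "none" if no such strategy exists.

Q

Q vs P: High: 7=7, Mid: 6>2, Low: 7>0.
Q is at least as good as every other strategy against every opponent action, so it is weakly dominant.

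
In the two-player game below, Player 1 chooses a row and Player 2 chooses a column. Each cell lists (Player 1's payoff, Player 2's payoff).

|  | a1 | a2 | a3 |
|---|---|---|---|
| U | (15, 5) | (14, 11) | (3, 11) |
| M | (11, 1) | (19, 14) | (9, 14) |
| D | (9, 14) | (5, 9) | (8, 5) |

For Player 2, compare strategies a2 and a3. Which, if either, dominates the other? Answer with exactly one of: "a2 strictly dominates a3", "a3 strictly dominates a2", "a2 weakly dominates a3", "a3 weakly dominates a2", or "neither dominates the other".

a2 weakly dominates a3

Compare a2 to a3 across every action of Player 1: U: 11=11, M: 14=14, D: 9>5.
a2 is at least as good everywhere and strictly better somewhere (tied only at U, M), so a2 weakly but not strictly dominates a3.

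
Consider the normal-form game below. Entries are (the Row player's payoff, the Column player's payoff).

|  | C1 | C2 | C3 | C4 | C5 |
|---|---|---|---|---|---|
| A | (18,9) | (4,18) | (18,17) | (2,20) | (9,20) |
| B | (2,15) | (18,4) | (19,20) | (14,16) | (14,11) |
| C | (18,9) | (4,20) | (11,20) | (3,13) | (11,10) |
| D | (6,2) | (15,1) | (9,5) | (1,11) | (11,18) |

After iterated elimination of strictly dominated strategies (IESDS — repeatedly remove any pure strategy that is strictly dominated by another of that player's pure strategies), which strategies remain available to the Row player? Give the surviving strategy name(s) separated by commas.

The Column player's strategy C1 is strictly dominated by C3 (A: 17>9, B: 20>15, C: 20>9, D: 5>2) and is removed.
The Row player's strategy A is strictly dominated by B (C2: 18>4, C3: 19>18, C4: 14>2, C5: 14>9) and is removed.
For the Row player, B strictly dominates C on the remaining columns (C2: 18>4, C3: 19>11, C4: 14>3, C5: 14>11); eliminate C.
Row D is eliminated: B beats it against every remaining column (C2: 18>15, C3: 19>9, C4: 14>1, C5: 14>11).
Column C2 is eliminated: C3 beats it against every remaining row (B: 20>4).
Column C4 is eliminated: C3 beats it against every remaining row (B: 20>16).
The Column player's strategy C5 is strictly dominated by C3 (B: 20>11) and is removed.
Among the remaining strategies, none is strictly dominated by another pure strategy of the same player, so the elimination stops.
Surviving strategies — the Row player: {B}; the Column player: {C3}.

B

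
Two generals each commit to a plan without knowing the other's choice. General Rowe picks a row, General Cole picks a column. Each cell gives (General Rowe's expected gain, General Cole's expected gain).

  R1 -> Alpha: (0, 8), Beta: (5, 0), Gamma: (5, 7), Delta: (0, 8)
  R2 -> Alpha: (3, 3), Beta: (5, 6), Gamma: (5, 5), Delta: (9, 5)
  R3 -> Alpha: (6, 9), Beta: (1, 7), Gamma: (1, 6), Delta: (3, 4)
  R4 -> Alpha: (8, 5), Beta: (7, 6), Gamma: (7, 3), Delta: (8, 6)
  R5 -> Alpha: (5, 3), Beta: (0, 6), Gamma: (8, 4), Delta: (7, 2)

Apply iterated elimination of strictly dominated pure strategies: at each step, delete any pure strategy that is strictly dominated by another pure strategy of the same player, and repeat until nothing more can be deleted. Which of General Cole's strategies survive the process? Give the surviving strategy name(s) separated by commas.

Beta, Delta

General Rowe's strategy R1 is strictly dominated by R4 (Alpha: 8>0, Beta: 7>5, Gamma: 7>5, Delta: 8>0) and is removed.
For General Rowe, R4 strictly dominates R3 on the remaining columns (Alpha: 8>6, Beta: 7>1, Gamma: 7>1, Delta: 8>3); eliminate R3.
For General Cole, Beta strictly dominates Alpha on the remaining rows (R2: 6>3, R4: 6>5, R5: 6>3); eliminate Alpha.
General Cole's strategy Gamma is strictly dominated by Beta (R2: 6>5, R4: 6>3, R5: 6>4) and is removed.
For General Rowe, R2 strictly dominates R5 on the remaining columns (Beta: 5>0, Delta: 9>7); eliminate R5.
Among the remaining strategies, none is strictly dominated by another pure strategy of the same player, so the elimination stops.
Surviving strategies — General Rowe: {R2, R4}; General Cole: {Beta, Delta}.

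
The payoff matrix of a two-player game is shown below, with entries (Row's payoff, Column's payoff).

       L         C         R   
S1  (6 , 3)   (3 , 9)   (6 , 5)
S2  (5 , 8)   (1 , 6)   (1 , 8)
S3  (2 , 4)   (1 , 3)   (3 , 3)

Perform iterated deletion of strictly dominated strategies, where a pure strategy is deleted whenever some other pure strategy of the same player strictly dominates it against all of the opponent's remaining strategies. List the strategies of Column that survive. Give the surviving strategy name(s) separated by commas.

For Row, S1 strictly dominates S2 on the remaining columns (L: 6>5, C: 3>1, R: 6>1); eliminate S2.
Row S3 is eliminated: S1 beats it against every remaining column (L: 6>2, C: 3>1, R: 6>3).
Column L is eliminated: C beats it against every remaining row (S1: 9>3).
Column's strategy R is strictly dominated by C (S1: 9>5) and is removed.
Among the remaining strategies, none is strictly dominated by another pure strategy of the same player, so the elimination stops.
Surviving strategies — Row: {S1}; Column: {C}.

C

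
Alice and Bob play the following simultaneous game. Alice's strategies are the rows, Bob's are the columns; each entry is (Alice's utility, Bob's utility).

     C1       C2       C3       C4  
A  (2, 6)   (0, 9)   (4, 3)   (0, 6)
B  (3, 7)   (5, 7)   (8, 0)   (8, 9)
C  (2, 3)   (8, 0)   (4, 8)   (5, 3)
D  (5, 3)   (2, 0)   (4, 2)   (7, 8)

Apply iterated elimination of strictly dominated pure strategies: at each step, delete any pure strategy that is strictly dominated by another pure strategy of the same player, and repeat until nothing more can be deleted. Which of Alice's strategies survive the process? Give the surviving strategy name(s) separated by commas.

Row A is eliminated: B beats it against every remaining column (C1: 3>2, C2: 5>0, C3: 8>4, C4: 8>0).
Bob's strategy C2 is strictly dominated by C4 (B: 9>7, C: 3>0, D: 8>0) and is removed.
Alice's strategy C is strictly dominated by B (C1: 3>2, C3: 8>4, C4: 8>5) and is removed.
Bob's strategy C1 is strictly dominated by C4 (B: 9>7, D: 8>3) and is removed.
Row D is eliminated: B beats it against every remaining column (C3: 8>4, C4: 8>7).
Column C3 is eliminated: C4 beats it against every remaining row (B: 9>0).
Among the remaining strategies, none is strictly dominated by another pure strategy of the same player, so the elimination stops.
Surviving strategies — Alice: {B}; Bob: {C4}.

B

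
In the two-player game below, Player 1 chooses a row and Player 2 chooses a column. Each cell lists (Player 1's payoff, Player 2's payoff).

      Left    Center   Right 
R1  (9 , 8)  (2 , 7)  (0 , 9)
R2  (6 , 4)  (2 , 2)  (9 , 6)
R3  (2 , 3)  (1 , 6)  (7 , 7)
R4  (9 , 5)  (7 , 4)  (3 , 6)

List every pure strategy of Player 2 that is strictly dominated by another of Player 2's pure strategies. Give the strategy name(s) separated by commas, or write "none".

Left is strictly dominated by Right (R1: 9>8, R2: 6>4, R3: 7>3, R4: 6>5).
Right strictly dominates Center — R1: 9>7, R2: 6>2, R3: 7>6, R4: 6>4.
Right is not dominated — it holds its own against Left at R1 (9>8); Center at R1 (9>7).

Left, Center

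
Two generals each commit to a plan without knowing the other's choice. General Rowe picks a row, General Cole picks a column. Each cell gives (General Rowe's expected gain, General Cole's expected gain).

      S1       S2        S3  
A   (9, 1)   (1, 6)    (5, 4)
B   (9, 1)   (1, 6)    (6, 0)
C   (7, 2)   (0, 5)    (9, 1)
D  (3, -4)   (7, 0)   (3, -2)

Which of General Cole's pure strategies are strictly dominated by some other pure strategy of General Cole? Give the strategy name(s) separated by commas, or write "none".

S1 is strictly dominated by S2 (A: 6>1, B: 6>1, C: 5>2, D: 0>-4).
S2: no other strategy beats it everywhere (S1 at A (6>1); S3 at A (6>4)).
S3: dominated, since S2 does at least as well everywhere (A: 6>4, B: 6>0, C: 5>1, D: 0>-2).

S1, S3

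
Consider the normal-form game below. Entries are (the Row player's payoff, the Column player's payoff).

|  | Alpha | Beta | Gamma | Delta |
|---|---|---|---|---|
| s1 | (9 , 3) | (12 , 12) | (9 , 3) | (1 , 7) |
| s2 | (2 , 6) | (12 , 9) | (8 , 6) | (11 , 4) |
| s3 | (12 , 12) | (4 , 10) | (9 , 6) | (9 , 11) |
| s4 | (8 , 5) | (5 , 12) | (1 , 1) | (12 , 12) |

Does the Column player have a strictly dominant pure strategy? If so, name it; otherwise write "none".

Alpha fails to dominate Beta at s1 (3<12).
Beta fails to dominate Alpha at s3 (10<12).
Gamma fails to dominate Alpha at s1 (3=3).
Delta fails to dominate Alpha at s2 (4<6).
No single strategy dominates all the others.

none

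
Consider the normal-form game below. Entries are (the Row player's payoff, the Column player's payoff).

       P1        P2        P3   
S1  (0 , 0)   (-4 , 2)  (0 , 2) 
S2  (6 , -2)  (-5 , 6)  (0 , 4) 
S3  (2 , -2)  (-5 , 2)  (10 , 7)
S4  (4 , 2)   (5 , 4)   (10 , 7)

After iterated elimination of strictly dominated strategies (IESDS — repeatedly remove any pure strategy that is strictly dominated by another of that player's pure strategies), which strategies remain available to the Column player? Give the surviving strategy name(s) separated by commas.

Row S1 is eliminated: S4 beats it against every remaining column (P1: 4>0, P2: 5>-4, P3: 10>0).
For the Column player, P2 strictly dominates P1 on the remaining rows (S2: 6>-2, S3: 2>-2, S4: 4>2); eliminate P1.
Row S2 is eliminated: S4 beats it against every remaining column (P2: 5>-5, P3: 10>0).
The Column player's strategy P2 is strictly dominated by P3 (S3: 7>2, S4: 7>4) and is removed.
Among the remaining strategies, none is strictly dominated by another pure strategy of the same player, so the elimination stops.
Surviving strategies — the Row player: {S3, S4}; the Column player: {P3}.

P3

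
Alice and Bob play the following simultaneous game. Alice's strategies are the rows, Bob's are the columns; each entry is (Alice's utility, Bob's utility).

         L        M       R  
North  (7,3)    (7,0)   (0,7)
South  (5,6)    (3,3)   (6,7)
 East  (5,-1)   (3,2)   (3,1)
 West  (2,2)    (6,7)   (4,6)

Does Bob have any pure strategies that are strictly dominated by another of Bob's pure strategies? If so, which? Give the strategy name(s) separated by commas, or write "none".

L

L: dominated, since R does at least as well everywhere (North: 7>3, South: 7>6, East: 1>-1, West: 6>2).
M: no other strategy beats it everywhere (L at East (2>-1); R at East (2>1)).
R: no other strategy beats it everywhere (L at North (7>3); M at North (7>0)).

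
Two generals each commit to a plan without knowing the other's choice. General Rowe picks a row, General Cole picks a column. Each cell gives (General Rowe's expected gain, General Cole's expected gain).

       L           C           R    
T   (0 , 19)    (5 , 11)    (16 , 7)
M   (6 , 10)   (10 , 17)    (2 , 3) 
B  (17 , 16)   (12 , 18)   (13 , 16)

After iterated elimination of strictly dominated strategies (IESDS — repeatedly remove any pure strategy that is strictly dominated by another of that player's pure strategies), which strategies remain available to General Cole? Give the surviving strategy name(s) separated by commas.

General Rowe's strategy M is strictly dominated by B (L: 17>6, C: 12>10, R: 13>2) and is removed.
Column R is eliminated: C beats it against every remaining row (T: 11>7, B: 18>16).
Row T is eliminated: B beats it against every remaining column (L: 17>0, C: 12>5).
General Cole's strategy L is strictly dominated by C (B: 18>16) and is removed.
Among the remaining strategies, none is strictly dominated by another pure strategy of the same player, so the elimination stops.
Surviving strategies — General Rowe: {B}; General Cole: {C}.

C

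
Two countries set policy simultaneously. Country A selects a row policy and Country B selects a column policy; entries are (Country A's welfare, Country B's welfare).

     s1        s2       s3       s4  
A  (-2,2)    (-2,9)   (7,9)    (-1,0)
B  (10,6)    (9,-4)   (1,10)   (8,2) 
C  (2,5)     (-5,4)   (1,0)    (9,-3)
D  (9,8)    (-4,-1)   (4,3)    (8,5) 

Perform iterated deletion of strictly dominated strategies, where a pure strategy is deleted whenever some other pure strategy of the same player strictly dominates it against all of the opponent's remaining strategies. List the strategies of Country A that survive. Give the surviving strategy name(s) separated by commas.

A, B, D

Column s4 is eliminated: s1 beats it against every remaining row (A: 2>0, B: 6>2, C: 5>-3, D: 8>5).
Row C is eliminated: D beats it against every remaining column (s1: 9>2, s2: -4>-5, s3: 4>1).
Among the remaining strategies, none is strictly dominated by another pure strategy of the same player, so the elimination stops.
Surviving strategies — Country A: {A, B, D}; Country B: {s1, s2, s3}.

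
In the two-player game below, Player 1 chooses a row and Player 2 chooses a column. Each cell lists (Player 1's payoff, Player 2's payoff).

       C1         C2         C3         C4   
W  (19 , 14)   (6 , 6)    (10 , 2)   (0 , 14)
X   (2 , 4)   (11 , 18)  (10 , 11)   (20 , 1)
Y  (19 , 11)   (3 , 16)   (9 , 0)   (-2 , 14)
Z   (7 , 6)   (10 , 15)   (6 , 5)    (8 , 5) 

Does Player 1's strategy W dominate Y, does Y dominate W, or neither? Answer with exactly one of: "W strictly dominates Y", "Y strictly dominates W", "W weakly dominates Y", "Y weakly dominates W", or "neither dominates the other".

W weakly dominates Y

W's payoffs vs Y's, by Player 2's action — C1: 19=19, C2: 6>3, C3: 10>9, C4: 0>-2.
W is at least as good everywhere and strictly better somewhere (tied only at C1), so W weakly but not strictly dominates Y.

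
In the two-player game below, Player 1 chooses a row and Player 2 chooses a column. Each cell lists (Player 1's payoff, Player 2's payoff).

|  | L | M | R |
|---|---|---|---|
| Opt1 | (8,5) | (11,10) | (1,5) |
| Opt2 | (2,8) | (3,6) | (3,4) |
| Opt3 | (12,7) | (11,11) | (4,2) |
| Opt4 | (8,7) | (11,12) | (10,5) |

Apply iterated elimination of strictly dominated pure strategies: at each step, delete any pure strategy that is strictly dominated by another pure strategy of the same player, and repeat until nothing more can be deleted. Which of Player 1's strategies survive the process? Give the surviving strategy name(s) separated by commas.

Row Opt2 is eliminated: Opt3 beats it against every remaining column (L: 12>2, M: 11>3, R: 4>3).
Player 2's strategy L is strictly dominated by M (Opt1: 10>5, Opt3: 11>7, Opt4: 12>7) and is removed.
For Player 2, M strictly dominates R on the remaining rows (Opt1: 10>5, Opt3: 11>2, Opt4: 12>5); eliminate R.
Among the remaining strategies, none is strictly dominated by another pure strategy of the same player, so the elimination stops.
Surviving strategies — Player 1: {Opt1, Opt3, Opt4}; Player 2: {M}.

Opt1, Opt3, Opt4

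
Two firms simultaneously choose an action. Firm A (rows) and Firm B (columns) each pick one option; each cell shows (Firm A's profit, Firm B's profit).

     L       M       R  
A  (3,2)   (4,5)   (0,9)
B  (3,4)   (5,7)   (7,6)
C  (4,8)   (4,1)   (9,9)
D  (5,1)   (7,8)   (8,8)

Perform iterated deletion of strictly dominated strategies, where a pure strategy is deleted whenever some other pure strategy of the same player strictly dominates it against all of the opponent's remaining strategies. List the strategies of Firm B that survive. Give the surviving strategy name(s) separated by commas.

M, R

For Firm A, D strictly dominates A on the remaining columns (L: 5>3, M: 7>4, R: 8>0); eliminate A.
Row B is eliminated: D beats it against every remaining column (L: 5>3, M: 7>5, R: 8>7).
Column L is eliminated: R beats it against every remaining row (C: 9>8, D: 8>1).
Among the remaining strategies, none is strictly dominated by another pure strategy of the same player, so the elimination stops.
Surviving strategies — Firm A: {C, D}; Firm B: {M, R}.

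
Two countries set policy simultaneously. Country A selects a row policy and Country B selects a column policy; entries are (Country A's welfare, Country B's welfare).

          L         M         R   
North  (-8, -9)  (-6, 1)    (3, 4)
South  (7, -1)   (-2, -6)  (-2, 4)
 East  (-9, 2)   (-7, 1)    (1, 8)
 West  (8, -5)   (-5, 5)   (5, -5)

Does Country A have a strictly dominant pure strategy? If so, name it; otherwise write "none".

none

North fails to dominate South at L (-8<7).
South fails to dominate North at R (-2<3).
East fails to dominate North at L (-9<-8).
West fails to dominate South at M (-5<-2).
No single strategy dominates all the others.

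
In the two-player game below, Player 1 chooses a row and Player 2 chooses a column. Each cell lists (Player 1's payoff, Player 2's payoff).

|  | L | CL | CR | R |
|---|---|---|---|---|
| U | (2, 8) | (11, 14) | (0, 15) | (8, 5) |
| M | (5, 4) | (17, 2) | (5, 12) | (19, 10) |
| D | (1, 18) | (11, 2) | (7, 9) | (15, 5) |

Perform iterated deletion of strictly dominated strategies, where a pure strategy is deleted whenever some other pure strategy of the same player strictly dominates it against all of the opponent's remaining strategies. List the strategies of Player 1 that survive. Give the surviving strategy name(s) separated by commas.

M, D

For Player 1, M strictly dominates U on the remaining columns (L: 5>2, CL: 17>11, CR: 5>0, R: 19>8); eliminate U.
Column CL is eliminated: L beats it against every remaining row (M: 4>2, D: 18>2).
Column R is eliminated: CR beats it against every remaining row (M: 12>10, D: 9>5).
Among the remaining strategies, none is strictly dominated by another pure strategy of the same player, so the elimination stops.
Surviving strategies — Player 1: {M, D}; Player 2: {L, CR}.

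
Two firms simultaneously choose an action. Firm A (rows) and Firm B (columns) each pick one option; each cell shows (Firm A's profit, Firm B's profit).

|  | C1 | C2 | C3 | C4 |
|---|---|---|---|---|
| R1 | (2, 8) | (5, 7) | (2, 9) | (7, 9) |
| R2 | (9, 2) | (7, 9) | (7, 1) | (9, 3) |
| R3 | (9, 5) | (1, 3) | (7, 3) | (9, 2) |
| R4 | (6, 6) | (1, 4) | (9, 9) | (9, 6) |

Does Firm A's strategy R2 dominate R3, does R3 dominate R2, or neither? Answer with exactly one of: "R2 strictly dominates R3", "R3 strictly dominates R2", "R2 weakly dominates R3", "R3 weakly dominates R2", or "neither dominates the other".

R2 weakly dominates R3

R2's payoffs vs R3's, by Firm B's action — C1: 9=9, C2: 7>1, C3: 7=7, C4: 9=9.
R2 is at least as good everywhere and strictly better somewhere (tied only at C1, C3, C4), so R2 weakly but not strictly dominates R3.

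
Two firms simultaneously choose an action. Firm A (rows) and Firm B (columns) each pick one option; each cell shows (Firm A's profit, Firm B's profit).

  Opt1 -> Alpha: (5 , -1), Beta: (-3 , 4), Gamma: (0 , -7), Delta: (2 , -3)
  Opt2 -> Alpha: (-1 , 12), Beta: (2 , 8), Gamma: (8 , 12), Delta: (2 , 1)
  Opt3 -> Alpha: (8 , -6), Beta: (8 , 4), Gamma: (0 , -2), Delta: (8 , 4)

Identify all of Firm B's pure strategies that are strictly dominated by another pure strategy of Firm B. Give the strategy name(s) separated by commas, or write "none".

Nothing dominates Alpha: Beta at Opt2 (12>8); Gamma at Opt1 (-1>-7); Delta at Opt1 (-1>-3).
Beta: no other strategy beats it everywhere (Alpha at Opt1 (4>-1); Gamma at Opt1 (4>-7); Delta at Opt1 (4>-3)).
Gamma: no other strategy beats it everywhere (Alpha at Opt2 (12=12); Beta at Opt2 (12>8); Delta at Opt2 (12>1)).
Nothing dominates Delta: Alpha at Opt3 (4>-6); Beta at Opt3 (4=4); Gamma at Opt1 (-3>-7).

none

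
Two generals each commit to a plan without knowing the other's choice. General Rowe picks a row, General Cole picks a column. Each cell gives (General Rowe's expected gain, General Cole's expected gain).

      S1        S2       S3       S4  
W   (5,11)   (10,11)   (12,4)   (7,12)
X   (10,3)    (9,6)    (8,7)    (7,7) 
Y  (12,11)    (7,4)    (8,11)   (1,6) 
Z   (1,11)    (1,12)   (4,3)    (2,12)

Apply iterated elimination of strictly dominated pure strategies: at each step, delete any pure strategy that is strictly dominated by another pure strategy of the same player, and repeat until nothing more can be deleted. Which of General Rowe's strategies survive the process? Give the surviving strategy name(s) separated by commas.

Row Z is eliminated: W beats it against every remaining column (S1: 5>1, S2: 10>1, S3: 12>4, S4: 7>2).
For General Cole, S4 strictly dominates S2 on the remaining rows (W: 12>11, X: 7>6, Y: 6>4); eliminate S2.
Among the remaining strategies, none is strictly dominated by another pure strategy of the same player, so the elimination stops.
Surviving strategies — General Rowe: {W, X, Y}; General Cole: {S1, S3, S4}.

W, X, Y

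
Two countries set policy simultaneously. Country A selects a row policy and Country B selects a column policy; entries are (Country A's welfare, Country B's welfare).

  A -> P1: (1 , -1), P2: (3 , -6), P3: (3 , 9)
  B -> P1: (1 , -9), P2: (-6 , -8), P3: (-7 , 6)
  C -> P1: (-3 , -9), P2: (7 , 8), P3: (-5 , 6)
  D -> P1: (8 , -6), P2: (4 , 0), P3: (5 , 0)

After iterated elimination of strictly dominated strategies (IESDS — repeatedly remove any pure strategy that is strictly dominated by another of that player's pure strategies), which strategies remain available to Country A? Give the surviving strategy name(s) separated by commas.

C, D

Country A's strategy A is strictly dominated by D (P1: 8>1, P2: 4>3, P3: 5>3) and is removed.
Country A's strategy B is strictly dominated by D (P1: 8>1, P2: 4>-6, P3: 5>-7) and is removed.
For Country B, P2 strictly dominates P1 on the remaining rows (C: 8>-9, D: 0>-6); eliminate P1.
Among the remaining strategies, none is strictly dominated by another pure strategy of the same player, so the elimination stops.
Surviving strategies — Country A: {C, D}; Country B: {P2, P3}.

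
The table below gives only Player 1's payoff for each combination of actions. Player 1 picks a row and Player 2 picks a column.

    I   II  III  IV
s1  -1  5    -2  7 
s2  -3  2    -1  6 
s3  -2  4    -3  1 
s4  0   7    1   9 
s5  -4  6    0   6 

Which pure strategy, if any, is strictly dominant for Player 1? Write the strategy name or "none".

s4

s4 vs s1: I: 0>-1, II: 7>5, III: 1>-2, IV: 9>7.
s4 vs s2: I: 0>-3, II: 7>2, III: 1>-1, IV: 9>6.
s4 vs s3: I: 0>-2, II: 7>4, III: 1>-3, IV: 9>1.
s4 vs s5: I: 0>-4, II: 7>6, III: 1>0, IV: 9>6.
s4 strictly beats every other strategy against every opponent action, so it is strictly dominant.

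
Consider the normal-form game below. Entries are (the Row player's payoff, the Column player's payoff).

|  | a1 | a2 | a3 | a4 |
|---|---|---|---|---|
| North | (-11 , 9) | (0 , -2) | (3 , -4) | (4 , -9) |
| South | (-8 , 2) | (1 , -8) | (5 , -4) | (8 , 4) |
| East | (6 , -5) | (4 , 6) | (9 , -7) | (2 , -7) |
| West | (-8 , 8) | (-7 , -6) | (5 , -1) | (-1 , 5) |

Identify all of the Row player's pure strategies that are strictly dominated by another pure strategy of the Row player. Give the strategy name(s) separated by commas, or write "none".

North, West

South strictly dominates North — a1: -8>-11, a2: 1>0, a3: 5>3, a4: 8>4.
Nothing dominates South: North at a1 (-8>-11); East at a4 (8>2); West at a1 (-8=-8).
East: no other strategy beats it everywhere (North at a1 (6>-11); South at a1 (6>-8); West at a1 (6>-8)).
West: dominated, since East does at least as well everywhere (a1: 6>-8, a2: 4>-7, a3: 9>5, a4: 2>-1).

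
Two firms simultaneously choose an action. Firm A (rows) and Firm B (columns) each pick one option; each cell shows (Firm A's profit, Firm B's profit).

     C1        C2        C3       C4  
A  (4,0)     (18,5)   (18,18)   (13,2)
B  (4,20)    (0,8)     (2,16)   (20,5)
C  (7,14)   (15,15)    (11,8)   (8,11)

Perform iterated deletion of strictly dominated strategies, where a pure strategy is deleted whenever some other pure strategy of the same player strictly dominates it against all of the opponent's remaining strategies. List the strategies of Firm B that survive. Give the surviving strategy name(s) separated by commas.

C3

Firm B's strategy C4 is strictly dominated by C2 (A: 5>2, B: 8>5, C: 15>11) and is removed.
Row B is eliminated: C beats it against every remaining column (C1: 7>4, C2: 15>0, C3: 11>2).
Firm B's strategy C1 is strictly dominated by C2 (A: 5>0, C: 15>14) and is removed.
For Firm A, A strictly dominates C on the remaining columns (C2: 18>15, C3: 18>11); eliminate C.
Firm B's strategy C2 is strictly dominated by C3 (A: 18>5) and is removed.
Among the remaining strategies, none is strictly dominated by another pure strategy of the same player, so the elimination stops.
Surviving strategies — Firm A: {A}; Firm B: {C3}.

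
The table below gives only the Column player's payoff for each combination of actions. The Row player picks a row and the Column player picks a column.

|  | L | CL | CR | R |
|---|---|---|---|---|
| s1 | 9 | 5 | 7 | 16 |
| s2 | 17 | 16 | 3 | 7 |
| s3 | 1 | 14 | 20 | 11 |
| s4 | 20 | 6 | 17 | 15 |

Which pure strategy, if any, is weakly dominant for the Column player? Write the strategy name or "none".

L fails to dominate CL at s3 (1<14).
CL fails to dominate L at s1 (5<9).
CR fails to dominate L at s1 (7<9).
R fails to dominate L at s2 (7<17).
No single strategy dominates all the others.

none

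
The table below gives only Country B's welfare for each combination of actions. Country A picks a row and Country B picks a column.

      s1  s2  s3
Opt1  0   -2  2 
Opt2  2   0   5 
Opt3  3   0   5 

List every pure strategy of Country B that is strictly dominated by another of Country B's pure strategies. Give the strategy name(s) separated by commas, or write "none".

s1, s2

s1: dominated, since s3 does at least as well everywhere (Opt1: 2>0, Opt2: 5>2, Opt3: 5>3).
s2 is strictly dominated by s1 (Opt1: 0>-2, Opt2: 2>0, Opt3: 3>0).
s3: no other strategy beats it everywhere (s1 at Opt1 (2>0); s2 at Opt1 (2>-2)).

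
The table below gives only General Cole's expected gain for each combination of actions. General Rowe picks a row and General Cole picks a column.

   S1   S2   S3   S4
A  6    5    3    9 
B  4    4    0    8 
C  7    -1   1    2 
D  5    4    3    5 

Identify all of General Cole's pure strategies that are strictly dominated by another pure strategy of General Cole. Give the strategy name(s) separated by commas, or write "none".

Nothing dominates S1: S2 at A (6>5); S3 at A (6>3); S4 at C (7>2).
S2 is strictly dominated by S4 (A: 9>5, B: 8>4, C: 2>-1, D: 5>4).
S1 strictly dominates S3 — A: 6>3, B: 4>0, C: 7>1, D: 5>3.
Nothing dominates S4: S1 at A (9>6); S2 at A (9>5); S3 at A (9>3).

S2, S3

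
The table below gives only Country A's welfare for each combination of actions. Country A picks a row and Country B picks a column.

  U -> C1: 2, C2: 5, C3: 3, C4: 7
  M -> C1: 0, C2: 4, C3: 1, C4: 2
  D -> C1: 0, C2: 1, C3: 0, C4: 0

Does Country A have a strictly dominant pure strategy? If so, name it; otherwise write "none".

U

U vs M: C1: 2>0, C2: 5>4, C3: 3>1, C4: 7>2.
U vs D: C1: 2>0, C2: 5>1, C3: 3>0, C4: 7>0.
U strictly beats every other strategy against every opponent action, so it is strictly dominant.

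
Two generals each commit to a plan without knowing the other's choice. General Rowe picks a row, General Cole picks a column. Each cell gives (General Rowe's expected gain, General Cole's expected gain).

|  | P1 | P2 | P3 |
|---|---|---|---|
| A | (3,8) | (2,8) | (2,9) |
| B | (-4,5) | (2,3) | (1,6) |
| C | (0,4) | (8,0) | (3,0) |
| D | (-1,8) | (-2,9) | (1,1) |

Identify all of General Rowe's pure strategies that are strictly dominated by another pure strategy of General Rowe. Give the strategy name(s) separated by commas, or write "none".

A: no other strategy beats it everywhere (B at P1 (3>-4); C at P1 (3>0); D at P1 (3>-1)).
C strictly dominates B — P1: 0>-4, P2: 8>2, P3: 3>1.
C: no other strategy beats it everywhere (A at P2 (8>2); B at P1 (0>-4); D at P1 (0>-1)).
D is strictly dominated by A (P1: 3>-1, P2: 2>-2, P3: 2>1).

B, D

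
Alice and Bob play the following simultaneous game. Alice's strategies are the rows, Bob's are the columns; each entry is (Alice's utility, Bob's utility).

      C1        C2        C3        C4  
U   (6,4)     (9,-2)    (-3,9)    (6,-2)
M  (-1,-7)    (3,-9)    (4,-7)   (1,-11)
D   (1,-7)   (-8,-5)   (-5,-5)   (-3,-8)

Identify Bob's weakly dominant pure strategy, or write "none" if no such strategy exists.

C3

C3 vs C1: U: 9>4, M: -7=-7, D: -5>-7.
C3 vs C2: U: 9>-2, M: -7>-9, D: -5=-5.
C3 vs C4: U: 9>-2, M: -7>-11, D: -5>-8.
C3 is at least as good as every other strategy against every opponent action, so it is weakly dominant.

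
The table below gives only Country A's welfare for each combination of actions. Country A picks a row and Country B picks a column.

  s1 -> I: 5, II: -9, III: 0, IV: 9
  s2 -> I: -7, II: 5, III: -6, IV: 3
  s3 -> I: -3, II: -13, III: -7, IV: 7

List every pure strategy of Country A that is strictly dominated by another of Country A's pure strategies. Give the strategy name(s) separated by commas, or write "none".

s3

s1 is not dominated — it holds its own against s2 at I (5>-7); s3 at I (5>-3).
Nothing dominates s2: s1 at II (5>-9); s3 at II (5>-13).
s3 is strictly dominated by s1 (I: 5>-3, II: -9>-13, III: 0>-7, IV: 9>7).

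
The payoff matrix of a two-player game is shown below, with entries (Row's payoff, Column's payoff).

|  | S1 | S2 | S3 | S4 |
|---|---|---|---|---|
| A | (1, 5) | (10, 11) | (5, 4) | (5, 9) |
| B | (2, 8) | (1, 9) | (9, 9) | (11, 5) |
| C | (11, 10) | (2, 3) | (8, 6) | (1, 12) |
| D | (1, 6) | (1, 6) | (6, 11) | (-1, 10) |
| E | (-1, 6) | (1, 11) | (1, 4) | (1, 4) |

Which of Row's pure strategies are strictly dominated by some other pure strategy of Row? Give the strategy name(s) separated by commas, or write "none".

Nothing dominates A: B at S2 (10>1); C at S2 (10>2); D at S1 (1=1); E at S1 (1>-1).
B is not dominated — it holds its own against A at S1 (2>1); C at S3 (9>8); D at S1 (2>1); E at S1 (2>-1).
Nothing dominates C: A at S1 (11>1); B at S1 (11>2); D at S1 (11>1); E at S1 (11>-1).
C strictly dominates D — S1: 11>1, S2: 2>1, S3: 8>6, S4: 1>-1.
E: dominated, since A does at least as well everywhere (S1: 1>-1, S2: 10>1, S3: 5>1, S4: 5>1).

D, E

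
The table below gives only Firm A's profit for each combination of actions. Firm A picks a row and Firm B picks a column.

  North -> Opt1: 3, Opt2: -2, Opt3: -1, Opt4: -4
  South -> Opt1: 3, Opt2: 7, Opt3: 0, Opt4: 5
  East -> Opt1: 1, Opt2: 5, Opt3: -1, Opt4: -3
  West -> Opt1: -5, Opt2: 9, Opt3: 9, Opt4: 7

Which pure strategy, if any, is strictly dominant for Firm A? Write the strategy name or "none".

North fails to dominate South at Opt1 (3=3).
South fails to dominate North at Opt1 (3=3).
East fails to dominate North at Opt1 (1<3).
West fails to dominate North at Opt1 (-5<3).
No single strategy dominates all the others.

none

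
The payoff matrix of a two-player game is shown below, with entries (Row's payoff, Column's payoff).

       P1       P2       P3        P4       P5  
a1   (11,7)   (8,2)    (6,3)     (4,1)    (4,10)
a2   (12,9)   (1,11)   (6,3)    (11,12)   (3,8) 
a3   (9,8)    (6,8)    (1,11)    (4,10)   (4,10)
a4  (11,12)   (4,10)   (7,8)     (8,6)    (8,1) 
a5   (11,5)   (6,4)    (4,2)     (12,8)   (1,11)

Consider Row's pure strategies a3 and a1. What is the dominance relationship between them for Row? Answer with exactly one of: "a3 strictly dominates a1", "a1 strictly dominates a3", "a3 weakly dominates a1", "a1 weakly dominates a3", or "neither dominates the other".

a3's payoffs vs a1's, by Column's action — P1: 9<11, P2: 6<8, P3: 1<6, P4: 4=4, P5: 4=4.
a1 is at least as good everywhere and strictly better somewhere (tied at P4, P5), so a1 weakly dominates a3.

a1 weakly dominates a3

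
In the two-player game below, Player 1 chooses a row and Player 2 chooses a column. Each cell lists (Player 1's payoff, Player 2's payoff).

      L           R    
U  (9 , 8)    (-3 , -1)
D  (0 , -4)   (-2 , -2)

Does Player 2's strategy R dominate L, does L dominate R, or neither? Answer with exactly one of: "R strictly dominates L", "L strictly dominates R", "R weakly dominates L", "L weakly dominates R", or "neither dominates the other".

neither dominates the other

R's payoffs vs L's, by Player 1's action — U: -1<8, D: -2>-4.
R does better at D but worse at U; neither strategy dominates the other.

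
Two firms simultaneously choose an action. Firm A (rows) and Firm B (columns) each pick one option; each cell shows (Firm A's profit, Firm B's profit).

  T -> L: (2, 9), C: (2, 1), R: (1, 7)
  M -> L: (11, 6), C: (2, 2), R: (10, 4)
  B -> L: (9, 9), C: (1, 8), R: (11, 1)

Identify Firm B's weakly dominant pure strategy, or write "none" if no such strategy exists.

L

L vs C: T: 9>1, M: 6>2, B: 9>8.
L vs R: T: 9>7, M: 6>4, B: 9>1.
L is at least as good as every other strategy against every opponent action, so it is weakly dominant.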